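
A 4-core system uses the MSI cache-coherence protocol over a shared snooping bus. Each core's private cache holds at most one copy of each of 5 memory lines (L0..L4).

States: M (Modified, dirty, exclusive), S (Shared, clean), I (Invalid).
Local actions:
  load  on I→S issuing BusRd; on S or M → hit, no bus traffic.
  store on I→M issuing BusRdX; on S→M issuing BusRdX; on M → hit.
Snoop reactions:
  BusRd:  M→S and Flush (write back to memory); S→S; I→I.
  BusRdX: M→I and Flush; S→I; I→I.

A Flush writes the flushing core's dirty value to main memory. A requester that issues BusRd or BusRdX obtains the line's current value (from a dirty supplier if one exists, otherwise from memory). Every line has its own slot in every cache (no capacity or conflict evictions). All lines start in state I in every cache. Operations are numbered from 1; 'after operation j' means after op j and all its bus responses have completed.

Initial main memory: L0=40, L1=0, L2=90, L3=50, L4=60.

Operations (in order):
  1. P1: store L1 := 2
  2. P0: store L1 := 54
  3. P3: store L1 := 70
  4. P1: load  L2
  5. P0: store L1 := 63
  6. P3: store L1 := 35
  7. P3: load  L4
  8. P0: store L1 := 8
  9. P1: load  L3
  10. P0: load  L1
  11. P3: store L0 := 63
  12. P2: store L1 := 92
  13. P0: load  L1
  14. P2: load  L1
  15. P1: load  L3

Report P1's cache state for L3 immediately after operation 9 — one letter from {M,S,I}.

  op1 P1: store L1 := 2 → I/M/I/I on L1; bus BusRdX; mem=0
  op2 P0: store L1 := 54 → M/I/I/I on L1; bus BusRdX Flush; mem=2
  op3 P3: store L1 := 70 → I/I/I/M on L1; bus BusRdX Flush; mem=54
  op4 P1: load  L2 → I/S/I/I on L2; bus BusRd; mem=90
  op5 P0: store L1 := 63 → M/I/I/I on L1; bus BusRdX Flush; mem=70
  op6 P3: store L1 := 35 → I/I/I/M on L1; bus BusRdX Flush; mem=63
  op7 P3: load  L4 → I/I/I/S on L4; bus BusRd; mem=60
  op8 P0: store L1 := 8 → M/I/I/I on L1; bus BusRdX Flush; mem=35
  op9 P1: load  L3 → I/S/I/I on L3; bus BusRd; mem=50
  op10 P0: load  L1 → M/I/I/I on L1; bus (none); mem=35
  op11 P3: store L0 := 63 → I/I/I/M on L0; bus BusRdX; mem=40
  op12 P2: store L1 := 92 → I/I/M/I on L1; bus BusRdX Flush; mem=8
  op13 P0: load  L1 → S/I/S/I on L1; bus BusRd Flush; mem=92
  op14 P2: load  L1 → S/I/S/I on L1; bus (none); mem=92
  op15 P1: load  L3 → I/S/I/I on L3; bus (none); mem=50

state = S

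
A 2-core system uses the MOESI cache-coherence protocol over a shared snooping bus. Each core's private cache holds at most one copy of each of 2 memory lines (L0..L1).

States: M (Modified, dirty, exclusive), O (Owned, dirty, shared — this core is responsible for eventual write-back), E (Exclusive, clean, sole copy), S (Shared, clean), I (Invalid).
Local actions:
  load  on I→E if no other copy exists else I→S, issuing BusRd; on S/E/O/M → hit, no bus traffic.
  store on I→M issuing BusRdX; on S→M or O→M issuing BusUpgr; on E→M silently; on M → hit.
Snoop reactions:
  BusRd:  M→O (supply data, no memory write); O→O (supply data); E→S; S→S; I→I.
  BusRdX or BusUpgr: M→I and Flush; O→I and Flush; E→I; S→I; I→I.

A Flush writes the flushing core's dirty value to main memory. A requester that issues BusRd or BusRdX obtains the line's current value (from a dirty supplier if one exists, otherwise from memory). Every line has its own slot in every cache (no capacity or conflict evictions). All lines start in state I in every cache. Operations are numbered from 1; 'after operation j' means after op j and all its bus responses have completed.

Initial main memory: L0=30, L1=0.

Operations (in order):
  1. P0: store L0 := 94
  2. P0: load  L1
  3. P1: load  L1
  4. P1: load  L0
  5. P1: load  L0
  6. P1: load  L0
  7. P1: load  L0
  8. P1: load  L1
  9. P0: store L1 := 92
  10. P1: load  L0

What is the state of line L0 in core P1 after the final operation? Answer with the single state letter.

state = S

  op1 P0: store L0 := 94 → M/I on L0; bus BusRdX; mem=30
  op2 P0: load  L1 → E/I on L1; bus BusRd; mem=0
  op3 P1: load  L1 → S/S on L1; bus BusRd; mem=0
  op4 P1: load  L0 → O/S on L0; bus BusRd; mem=30
  op5 P1: load  L0 → O/S on L0; bus (none); mem=30
  op6 P1: load  L0 → O/S on L0; bus (none); mem=30
  op7 P1: load  L0 → O/S on L0; bus (none); mem=30
  op8 P1: load  L1 → S/S on L1; bus (none); mem=0
  op9 P0: store L1 := 92 → M/I on L1; bus BusUpgr; mem=0
  op10 P1: load  L0 → O/S on L0; bus (none); mem=30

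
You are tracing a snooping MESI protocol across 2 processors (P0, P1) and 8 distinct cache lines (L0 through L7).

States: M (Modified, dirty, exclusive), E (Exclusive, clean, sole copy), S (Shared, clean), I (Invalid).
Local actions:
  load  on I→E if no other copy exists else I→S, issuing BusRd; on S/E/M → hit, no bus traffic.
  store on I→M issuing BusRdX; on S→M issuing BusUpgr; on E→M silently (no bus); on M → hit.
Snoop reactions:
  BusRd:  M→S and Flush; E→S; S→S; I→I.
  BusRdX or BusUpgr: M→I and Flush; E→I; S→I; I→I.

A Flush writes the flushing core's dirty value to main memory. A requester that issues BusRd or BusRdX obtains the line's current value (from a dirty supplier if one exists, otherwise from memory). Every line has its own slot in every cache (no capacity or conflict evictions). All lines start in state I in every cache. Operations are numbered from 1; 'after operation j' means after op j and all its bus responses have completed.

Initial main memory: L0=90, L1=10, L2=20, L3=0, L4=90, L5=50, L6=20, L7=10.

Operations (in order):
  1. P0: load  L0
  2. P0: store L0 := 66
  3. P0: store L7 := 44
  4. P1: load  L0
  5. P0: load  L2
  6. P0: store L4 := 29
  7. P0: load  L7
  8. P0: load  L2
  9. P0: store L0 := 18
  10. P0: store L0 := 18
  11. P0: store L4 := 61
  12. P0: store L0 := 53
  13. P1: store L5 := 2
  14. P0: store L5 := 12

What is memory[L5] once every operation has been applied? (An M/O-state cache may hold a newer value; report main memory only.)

  op1 P0: load  L0 → E/I on L0; bus BusRd; mem=90
  op2 P0: store L0 := 66 → M/I on L0; bus (none); mem=90
  op3 P0: store L7 := 44 → M/I on L7; bus BusRdX; mem=10
  op4 P1: load  L0 → S/S on L0; bus BusRd Flush; mem=66
  op5 P0: load  L2 → E/I on L2; bus BusRd; mem=20
  op6 P0: store L4 := 29 → M/I on L4; bus BusRdX; mem=90
  op7 P0: load  L7 → M/I on L7; bus (none); mem=10
  op8 P0: load  L2 → E/I on L2; bus (none); mem=20
  op9 P0: store L0 := 18 → M/I on L0; bus BusUpgr; mem=66
  op10 P0: store L0 := 18 → M/I on L0; bus (none); mem=66
  op11 P0: store L4 := 61 → M/I on L4; bus (none); mem=90
  op12 P0: store L0 := 53 → M/I on L0; bus (none); mem=66
  op13 P1: store L5 := 2 → I/M on L5; bus BusRdX; mem=50
  op14 P0: store L5 := 12 → M/I on L5; bus BusRdX Flush; mem=2

memory[L5] = 2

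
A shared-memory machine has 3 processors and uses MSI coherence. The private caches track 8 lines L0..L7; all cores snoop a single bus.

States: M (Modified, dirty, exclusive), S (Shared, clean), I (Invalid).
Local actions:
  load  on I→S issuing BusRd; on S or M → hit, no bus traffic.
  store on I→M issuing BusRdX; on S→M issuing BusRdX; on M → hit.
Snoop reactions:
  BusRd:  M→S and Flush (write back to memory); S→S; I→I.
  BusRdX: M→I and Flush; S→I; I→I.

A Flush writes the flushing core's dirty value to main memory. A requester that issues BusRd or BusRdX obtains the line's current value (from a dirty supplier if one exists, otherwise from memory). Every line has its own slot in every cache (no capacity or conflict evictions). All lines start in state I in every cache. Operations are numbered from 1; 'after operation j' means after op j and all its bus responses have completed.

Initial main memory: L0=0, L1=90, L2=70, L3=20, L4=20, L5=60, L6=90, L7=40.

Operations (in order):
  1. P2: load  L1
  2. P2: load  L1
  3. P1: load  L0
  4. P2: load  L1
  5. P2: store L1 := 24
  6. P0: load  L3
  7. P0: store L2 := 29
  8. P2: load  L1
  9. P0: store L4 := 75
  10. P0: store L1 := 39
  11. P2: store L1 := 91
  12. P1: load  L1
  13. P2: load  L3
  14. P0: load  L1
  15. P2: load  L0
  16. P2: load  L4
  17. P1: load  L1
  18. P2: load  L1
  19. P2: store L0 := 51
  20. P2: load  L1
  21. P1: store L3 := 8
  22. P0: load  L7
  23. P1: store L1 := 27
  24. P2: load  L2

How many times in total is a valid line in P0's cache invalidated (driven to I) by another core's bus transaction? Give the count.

  op1 P2: load  L1 → I/I/S on L1; bus BusRd; mem=90
  op2 P2: load  L1 → I/I/S on L1; bus (none); mem=90
  op3 P1: load  L0 → I/S/I on L0; bus BusRd; mem=0
  op4 P2: load  L1 → I/I/S on L1; bus (none); mem=90
  op5 P2: store L1 := 24 → I/I/M on L1; bus BusRdX; mem=90
  op6 P0: load  L3 → S/I/I on L3; bus BusRd; mem=20
  op7 P0: store L2 := 29 → M/I/I on L2; bus BusRdX; mem=70
  op8 P2: load  L1 → I/I/M on L1; bus (none); mem=90
  op9 P0: store L4 := 75 → M/I/I on L4; bus BusRdX; mem=20
  op10 P0: store L1 := 39 → M/I/I on L1; bus BusRdX Flush; mem=24
  op11 P2: store L1 := 91 → I/I/M on L1; bus BusRdX Flush; mem=39
  op12 P1: load  L1 → I/S/S on L1; bus BusRd Flush; mem=91
  op13 P2: load  L3 → S/I/S on L3; bus BusRd; mem=20
  op14 P0: load  L1 → S/S/S on L1; bus BusRd; mem=91
  op15 P2: load  L0 → I/S/S on L0; bus BusRd; mem=0
  op16 P2: load  L4 → S/I/S on L4; bus BusRd Flush; mem=75
  op17 P1: load  L1 → S/S/S on L1; bus (none); mem=91
  op18 P2: load  L1 → S/S/S on L1; bus (none); mem=91
  op19 P2: store L0 := 51 → I/I/M on L0; bus BusRdX; mem=0
  op20 P2: load  L1 → S/S/S on L1; bus (none); mem=91
  op21 P1: store L3 := 8 → I/M/I on L3; bus BusRdX; mem=20
  op22 P0: load  L7 → S/I/I on L7; bus BusRd; mem=40
  op23 P1: store L1 := 27 → I/M/I on L1; bus BusRdX; mem=91
  op24 P2: load  L2 → S/I/S on L2; bus BusRd Flush; mem=29

invalidations = 3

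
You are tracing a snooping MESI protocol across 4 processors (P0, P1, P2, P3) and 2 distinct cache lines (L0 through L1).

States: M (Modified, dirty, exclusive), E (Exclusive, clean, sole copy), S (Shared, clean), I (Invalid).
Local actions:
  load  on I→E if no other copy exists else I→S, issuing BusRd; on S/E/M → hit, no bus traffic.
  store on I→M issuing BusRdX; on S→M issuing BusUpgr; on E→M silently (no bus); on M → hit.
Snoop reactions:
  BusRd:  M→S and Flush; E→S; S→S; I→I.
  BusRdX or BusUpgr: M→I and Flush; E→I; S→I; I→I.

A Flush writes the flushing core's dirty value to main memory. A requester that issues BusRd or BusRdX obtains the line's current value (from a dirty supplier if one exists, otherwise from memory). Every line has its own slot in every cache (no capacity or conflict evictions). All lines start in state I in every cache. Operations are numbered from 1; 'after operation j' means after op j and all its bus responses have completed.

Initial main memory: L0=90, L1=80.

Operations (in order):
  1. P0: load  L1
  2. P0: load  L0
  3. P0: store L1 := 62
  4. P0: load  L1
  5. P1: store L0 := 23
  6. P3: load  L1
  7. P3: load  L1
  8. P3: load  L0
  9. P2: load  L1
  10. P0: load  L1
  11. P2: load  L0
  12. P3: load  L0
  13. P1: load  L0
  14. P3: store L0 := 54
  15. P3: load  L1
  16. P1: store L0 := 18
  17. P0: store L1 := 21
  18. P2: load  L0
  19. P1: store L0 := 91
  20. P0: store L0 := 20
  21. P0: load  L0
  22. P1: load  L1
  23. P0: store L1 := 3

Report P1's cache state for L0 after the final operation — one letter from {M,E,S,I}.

1. P0: load  L1  bus=[BusRd]  L1: P0=E P1=I P2=I P3=I  mem[L1]=80
2. P0: load  L0  bus=[BusRd]  L0: P0=E P1=I P2=I P3=I  mem[L0]=90
3. P0: store L1 := 62  bus=[-]  L1: P0=M P1=I P2=I P3=I  mem[L1]=80
4. P0: load  L1  bus=[-]  L1: P0=M P1=I P2=I P3=I  mem[L1]=80
5. P1: store L0 := 23  bus=[BusRdX]  L0: P0=I P1=M P2=I P3=I  mem[L0]=90
6. P3: load  L1  bus=[BusRd,Flush]  L1: P0=S P1=I P2=I P3=S  mem[L1]=62
7. P3: load  L1  bus=[-]  L1: P0=S P1=I P2=I P3=S  mem[L1]=62
8. P3: load  L0  bus=[BusRd,Flush]  L0: P0=I P1=S P2=I P3=S  mem[L0]=23
9. P2: load  L1  bus=[BusRd]  L1: P0=S P1=I P2=S P3=S  mem[L1]=62
10. P0: load  L1  bus=[-]  L1: P0=S P1=I P2=S P3=S  mem[L1]=62
11. P2: load  L0  bus=[BusRd]  L0: P0=I P1=S P2=S P3=S  mem[L0]=23
12. P3: load  L0  bus=[-]  L0: P0=I P1=S P2=S P3=S  mem[L0]=23
13. P1: load  L0  bus=[-]  L0: P0=I P1=S P2=S P3=S  mem[L0]=23
14. P3: store L0 := 54  bus=[BusUpgr]  L0: P0=I P1=I P2=I P3=M  mem[L0]=23
15. P3: load  L1  bus=[-]  L1: P0=S P1=I P2=S P3=S  mem[L1]=62
16. P1: store L0 := 18  bus=[BusRdX,Flush]  L0: P0=I P1=M P2=I P3=I  mem[L0]=54
17. P0: store L1 := 21  bus=[BusUpgr]  L1: P0=M P1=I P2=I P3=I  mem[L1]=62
18. P2: load  L0  bus=[BusRd,Flush]  L0: P0=I P1=S P2=S P3=I  mem[L0]=18
19. P1: store L0 := 91  bus=[BusUpgr]  L0: P0=I P1=M P2=I P3=I  mem[L0]=18
20. P0: store L0 := 20  bus=[BusRdX,Flush]  L0: P0=M P1=I P2=I P3=I  mem[L0]=91
21. P0: load  L0  bus=[-]  L0: P0=M P1=I P2=I P3=I  mem[L0]=91
22. P1: load  L1  bus=[BusRd,Flush]  L1: P0=S P1=S P2=I P3=I  mem[L1]=21
23. P0: store L1 := 3  bus=[BusUpgr]  L1: P0=M P1=I P2=I P3=I  mem[L1]=21

state = I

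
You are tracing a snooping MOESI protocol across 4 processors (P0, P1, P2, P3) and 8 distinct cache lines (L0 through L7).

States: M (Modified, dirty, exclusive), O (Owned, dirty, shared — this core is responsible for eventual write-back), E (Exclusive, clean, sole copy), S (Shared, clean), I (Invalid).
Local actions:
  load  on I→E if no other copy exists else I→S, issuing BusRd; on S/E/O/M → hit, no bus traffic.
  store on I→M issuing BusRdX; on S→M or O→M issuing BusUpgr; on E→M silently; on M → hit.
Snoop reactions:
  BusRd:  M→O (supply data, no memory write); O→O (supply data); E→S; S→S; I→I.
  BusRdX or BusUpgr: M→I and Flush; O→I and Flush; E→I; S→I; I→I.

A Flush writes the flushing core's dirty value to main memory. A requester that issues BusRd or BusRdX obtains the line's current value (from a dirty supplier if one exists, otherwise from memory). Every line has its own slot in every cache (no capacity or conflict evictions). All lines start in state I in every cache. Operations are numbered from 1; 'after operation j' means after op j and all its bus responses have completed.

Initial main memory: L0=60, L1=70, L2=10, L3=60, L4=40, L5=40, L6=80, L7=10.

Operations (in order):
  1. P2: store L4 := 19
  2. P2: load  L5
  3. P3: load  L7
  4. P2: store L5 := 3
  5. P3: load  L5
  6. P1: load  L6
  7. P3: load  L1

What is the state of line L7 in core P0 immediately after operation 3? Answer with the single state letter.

[1] P2: store L4 := 19 | P0:I, P1:I, P2:M(19), P3:I | bus: BusRdX
[2] P2: load  L5 | P0:I, P1:I, P2:E(40), P3:I | bus: BusRd
[3] P3: load  L7 | P0:I, P1:I, P2:I, P3:E(10) | bus: BusRd
[4] P2: store L5 := 3 | P0:I, P1:I, P2:M(3), P3:I | bus: none
[5] P3: load  L5 | P0:I, P1:I, P2:O(3), P3:S(3) | bus: BusRd
[6] P1: load  L6 | P0:I, P1:E(80), P2:I, P3:I | bus: BusRd
[7] P3: load  L1 | P0:I, P1:I, P2:I, P3:E(70) | bus: BusRd

state = I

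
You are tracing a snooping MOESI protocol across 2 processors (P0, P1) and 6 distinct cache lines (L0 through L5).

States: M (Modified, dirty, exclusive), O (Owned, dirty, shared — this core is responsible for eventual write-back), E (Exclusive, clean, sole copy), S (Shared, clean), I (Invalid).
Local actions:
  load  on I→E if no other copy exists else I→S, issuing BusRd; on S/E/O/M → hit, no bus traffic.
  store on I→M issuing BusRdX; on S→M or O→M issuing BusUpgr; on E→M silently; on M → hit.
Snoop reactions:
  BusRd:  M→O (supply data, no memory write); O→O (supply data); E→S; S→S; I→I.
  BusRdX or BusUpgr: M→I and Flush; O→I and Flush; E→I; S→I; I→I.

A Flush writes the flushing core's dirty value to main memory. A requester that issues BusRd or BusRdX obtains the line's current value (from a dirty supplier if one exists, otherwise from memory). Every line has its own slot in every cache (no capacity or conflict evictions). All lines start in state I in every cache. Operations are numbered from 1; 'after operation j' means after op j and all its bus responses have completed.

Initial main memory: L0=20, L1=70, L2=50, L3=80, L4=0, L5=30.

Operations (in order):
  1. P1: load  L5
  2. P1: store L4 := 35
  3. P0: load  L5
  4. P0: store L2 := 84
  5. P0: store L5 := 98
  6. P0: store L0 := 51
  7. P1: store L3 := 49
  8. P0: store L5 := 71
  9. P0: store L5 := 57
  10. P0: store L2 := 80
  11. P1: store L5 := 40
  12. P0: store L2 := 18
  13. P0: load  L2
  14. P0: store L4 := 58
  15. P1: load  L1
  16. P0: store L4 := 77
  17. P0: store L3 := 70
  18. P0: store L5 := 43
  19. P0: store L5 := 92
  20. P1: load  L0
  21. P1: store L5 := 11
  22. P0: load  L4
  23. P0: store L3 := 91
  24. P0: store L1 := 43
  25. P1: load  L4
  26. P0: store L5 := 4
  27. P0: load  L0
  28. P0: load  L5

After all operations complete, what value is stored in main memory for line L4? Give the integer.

1. P1: load  L5  bus=[BusRd]  L5: P0=I P1=E  mem[L5]=30
2. P1: store L4 := 35  bus=[BusRdX]  L4: P0=I P1=M  mem[L4]=0
3. P0: load  L5  bus=[BusRd]  L5: P0=S P1=S  mem[L5]=30
4. P0: store L2 := 84  bus=[BusRdX]  L2: P0=M P1=I  mem[L2]=50
5. P0: store L5 := 98  bus=[BusUpgr]  L5: P0=M P1=I  mem[L5]=30
6. P0: store L0 := 51  bus=[BusRdX]  L0: P0=M P1=I  mem[L0]=20
7. P1: store L3 := 49  bus=[BusRdX]  L3: P0=I P1=M  mem[L3]=80
8. P0: store L5 := 71  bus=[-]  L5: P0=M P1=I  mem[L5]=30
9. P0: store L5 := 57  bus=[-]  L5: P0=M P1=I  mem[L5]=30
10. P0: store L2 := 80  bus=[-]  L2: P0=M P1=I  mem[L2]=50
11. P1: store L5 := 40  bus=[BusRdX,Flush]  L5: P0=I P1=M  mem[L5]=57
12. P0: store L2 := 18  bus=[-]  L2: P0=M P1=I  mem[L2]=50
13. P0: load  L2  bus=[-]  L2: P0=M P1=I  mem[L2]=50
14. P0: store L4 := 58  bus=[BusRdX,Flush]  L4: P0=M P1=I  mem[L4]=35
15. P1: load  L1  bus=[BusRd]  L1: P0=I P1=E  mem[L1]=70
16. P0: store L4 := 77  bus=[-]  L4: P0=M P1=I  mem[L4]=35
17. P0: store L3 := 70  bus=[BusRdX,Flush]  L3: P0=M P1=I  mem[L3]=49
18. P0: store L5 := 43  bus=[BusRdX,Flush]  L5: P0=M P1=I  mem[L5]=40
19. P0: store L5 := 92  bus=[-]  L5: P0=M P1=I  mem[L5]=40
20. P1: load  L0  bus=[BusRd]  L0: P0=O P1=S  mem[L0]=20
21. P1: store L5 := 11  bus=[BusRdX,Flush]  L5: P0=I P1=M  mem[L5]=92
22. P0: load  L4  bus=[-]  L4: P0=M P1=I  mem[L4]=35
23. P0: store L3 := 91  bus=[-]  L3: P0=M P1=I  mem[L3]=49
24. P0: store L1 := 43  bus=[BusRdX]  L1: P0=M P1=I  mem[L1]=70
25. P1: load  L4  bus=[BusRd]  L4: P0=O P1=S  mem[L4]=35
26. P0: store L5 := 4  bus=[BusRdX,Flush]  L5: P0=M P1=I  mem[L5]=11
27. P0: load  L0  bus=[-]  L0: P0=O P1=S  mem[L0]=20
28. P0: load  L5  bus=[-]  L5: P0=M P1=I  mem[L5]=11

memory[L4] = 35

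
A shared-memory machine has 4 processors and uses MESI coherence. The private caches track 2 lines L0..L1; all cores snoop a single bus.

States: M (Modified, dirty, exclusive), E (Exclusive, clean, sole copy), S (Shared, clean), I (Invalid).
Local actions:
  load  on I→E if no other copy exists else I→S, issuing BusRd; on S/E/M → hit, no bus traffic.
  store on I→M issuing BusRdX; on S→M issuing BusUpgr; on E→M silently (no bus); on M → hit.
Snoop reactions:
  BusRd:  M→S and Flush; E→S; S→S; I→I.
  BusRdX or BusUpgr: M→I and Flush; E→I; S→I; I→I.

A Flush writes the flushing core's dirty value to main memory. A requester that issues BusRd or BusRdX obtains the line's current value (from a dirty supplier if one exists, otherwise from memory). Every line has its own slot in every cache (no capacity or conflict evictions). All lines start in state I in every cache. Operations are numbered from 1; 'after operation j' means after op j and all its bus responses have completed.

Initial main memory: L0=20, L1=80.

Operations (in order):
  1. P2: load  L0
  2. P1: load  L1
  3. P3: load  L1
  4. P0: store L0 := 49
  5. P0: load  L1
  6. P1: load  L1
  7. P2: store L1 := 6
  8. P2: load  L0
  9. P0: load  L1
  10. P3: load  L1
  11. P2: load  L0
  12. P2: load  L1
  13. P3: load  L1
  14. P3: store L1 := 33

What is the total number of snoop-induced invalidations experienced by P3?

invalidations = 1

1. P2: load  L0  bus=[BusRd]  L0: P0=I P1=I P2=E P3=I  mem[L0]=20
2. P1: load  L1  bus=[BusRd]  L1: P0=I P1=E P2=I P3=I  mem[L1]=80
3. P3: load  L1  bus=[BusRd]  L1: P0=I P1=S P2=I P3=S  mem[L1]=80
4. P0: store L0 := 49  bus=[BusRdX]  L0: P0=M P1=I P2=I P3=I  mem[L0]=20
5. P0: load  L1  bus=[BusRd]  L1: P0=S P1=S P2=I P3=S  mem[L1]=80
6. P1: load  L1  bus=[-]  L1: P0=S P1=S P2=I P3=S  mem[L1]=80
7. P2: store L1 := 6  bus=[BusRdX]  L1: P0=I P1=I P2=M P3=I  mem[L1]=80
8. P2: load  L0  bus=[BusRd,Flush]  L0: P0=S P1=I P2=S P3=I  mem[L0]=49
9. P0: load  L1  bus=[BusRd,Flush]  L1: P0=S P1=I P2=S P3=I  mem[L1]=6
10. P3: load  L1  bus=[BusRd]  L1: P0=S P1=I P2=S P3=S  mem[L1]=6
11. P2: load  L0  bus=[-]  L0: P0=S P1=I P2=S P3=I  mem[L0]=49
12. P2: load  L1  bus=[-]  L1: P0=S P1=I P2=S P3=S  mem[L1]=6
13. P3: load  L1  bus=[-]  L1: P0=S P1=I P2=S P3=S  mem[L1]=6
14. P3: store L1 := 33  bus=[BusUpgr]  L1: P0=I P1=I P2=I P3=M  mem[L1]=6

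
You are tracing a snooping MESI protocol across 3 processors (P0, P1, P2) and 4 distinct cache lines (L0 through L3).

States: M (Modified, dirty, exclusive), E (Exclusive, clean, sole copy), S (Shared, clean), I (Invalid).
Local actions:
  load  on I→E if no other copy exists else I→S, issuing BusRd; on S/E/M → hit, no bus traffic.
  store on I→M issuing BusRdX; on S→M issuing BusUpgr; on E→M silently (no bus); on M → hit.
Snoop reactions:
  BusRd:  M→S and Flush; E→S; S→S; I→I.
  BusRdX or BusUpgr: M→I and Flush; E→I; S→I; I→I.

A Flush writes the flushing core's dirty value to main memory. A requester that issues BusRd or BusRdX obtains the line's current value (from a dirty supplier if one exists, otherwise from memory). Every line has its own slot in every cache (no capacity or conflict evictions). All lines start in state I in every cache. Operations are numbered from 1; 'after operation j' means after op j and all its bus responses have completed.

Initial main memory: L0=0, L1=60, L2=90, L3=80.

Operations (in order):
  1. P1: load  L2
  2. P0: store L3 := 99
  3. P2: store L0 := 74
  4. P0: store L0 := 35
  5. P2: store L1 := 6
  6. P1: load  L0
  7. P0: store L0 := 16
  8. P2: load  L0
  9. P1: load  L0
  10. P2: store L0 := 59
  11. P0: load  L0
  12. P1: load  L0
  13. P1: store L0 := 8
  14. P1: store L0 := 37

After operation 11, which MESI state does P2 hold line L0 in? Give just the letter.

state = S

step 1: P1: load  L2  ⟶  IEI  (L2)  txn=BusRd  M[L2]=90
step 2: P0: store L3 := 99  ⟶  MII  (L3)  txn=BusRdX  M[L3]=80
step 3: P2: store L0 := 74  ⟶  IIM  (L0)  txn=BusRdX  M[L0]=0
step 4: P0: store L0 := 35  ⟶  MII  (L0)  txn=BusRdX+Flush  M[L0]=74
step 5: P2: store L1 := 6  ⟶  IIM  (L1)  txn=BusRdX  M[L1]=60
step 6: P1: load  L0  ⟶  SSI  (L0)  txn=BusRd+Flush  M[L0]=35
step 7: P0: store L0 := 16  ⟶  MII  (L0)  txn=BusUpgr  M[L0]=35
step 8: P2: load  L0  ⟶  SIS  (L0)  txn=BusRd+Flush  M[L0]=16
step 9: P1: load  L0  ⟶  SSS  (L0)  txn=BusRd  M[L0]=16
step 10: P2: store L0 := 59  ⟶  IIM  (L0)  txn=BusUpgr  M[L0]=16
step 11: P0: load  L0  ⟶  SIS  (L0)  txn=BusRd+Flush  M[L0]=59
step 12: P1: load  L0  ⟶  SSS  (L0)  txn=BusRd  M[L0]=59
step 13: P1: store L0 := 8  ⟶  IMI  (L0)  txn=BusUpgr  M[L0]=59
step 14: P1: store L0 := 37  ⟶  IMI  (L0)  txn=∅  M[L0]=59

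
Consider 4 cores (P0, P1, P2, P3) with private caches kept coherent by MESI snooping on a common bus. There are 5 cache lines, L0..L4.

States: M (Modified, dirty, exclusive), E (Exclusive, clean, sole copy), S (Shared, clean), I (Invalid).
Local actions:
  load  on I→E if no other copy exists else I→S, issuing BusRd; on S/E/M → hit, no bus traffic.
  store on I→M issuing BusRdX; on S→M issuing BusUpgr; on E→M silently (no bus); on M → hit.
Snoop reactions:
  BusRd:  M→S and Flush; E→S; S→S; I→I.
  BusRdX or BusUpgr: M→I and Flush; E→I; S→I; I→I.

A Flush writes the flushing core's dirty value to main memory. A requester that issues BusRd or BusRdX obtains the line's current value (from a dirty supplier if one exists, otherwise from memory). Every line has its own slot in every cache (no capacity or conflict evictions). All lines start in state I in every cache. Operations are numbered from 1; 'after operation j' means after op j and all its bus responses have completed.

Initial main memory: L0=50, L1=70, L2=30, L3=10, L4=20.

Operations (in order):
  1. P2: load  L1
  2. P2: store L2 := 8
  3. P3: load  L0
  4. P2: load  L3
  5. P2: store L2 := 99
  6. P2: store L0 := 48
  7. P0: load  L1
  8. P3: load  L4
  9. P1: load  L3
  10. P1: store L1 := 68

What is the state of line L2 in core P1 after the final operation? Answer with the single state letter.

state = I

step 1: P2: load  L1  ⟶  IIEI  (L1)  txn=BusRd  M[L1]=70
step 2: P2: store L2 := 8  ⟶  IIMI  (L2)  txn=BusRdX  M[L2]=30
step 3: P3: load  L0  ⟶  IIIE  (L0)  txn=BusRd  M[L0]=50
step 4: P2: load  L3  ⟶  IIEI  (L3)  txn=BusRd  M[L3]=10
step 5: P2: store L2 := 99  ⟶  IIMI  (L2)  txn=∅  M[L2]=30
step 6: P2: store L0 := 48  ⟶  IIMI  (L0)  txn=BusRdX  M[L0]=50
step 7: P0: load  L1  ⟶  SISI  (L1)  txn=BusRd  M[L1]=70
step 8: P3: load  L4  ⟶  IIIE  (L4)  txn=BusRd  M[L4]=20
step 9: P1: load  L3  ⟶  ISSI  (L3)  txn=BusRd  M[L3]=10
step 10: P1: store L1 := 68  ⟶  IMII  (L1)  txn=BusRdX  M[L1]=70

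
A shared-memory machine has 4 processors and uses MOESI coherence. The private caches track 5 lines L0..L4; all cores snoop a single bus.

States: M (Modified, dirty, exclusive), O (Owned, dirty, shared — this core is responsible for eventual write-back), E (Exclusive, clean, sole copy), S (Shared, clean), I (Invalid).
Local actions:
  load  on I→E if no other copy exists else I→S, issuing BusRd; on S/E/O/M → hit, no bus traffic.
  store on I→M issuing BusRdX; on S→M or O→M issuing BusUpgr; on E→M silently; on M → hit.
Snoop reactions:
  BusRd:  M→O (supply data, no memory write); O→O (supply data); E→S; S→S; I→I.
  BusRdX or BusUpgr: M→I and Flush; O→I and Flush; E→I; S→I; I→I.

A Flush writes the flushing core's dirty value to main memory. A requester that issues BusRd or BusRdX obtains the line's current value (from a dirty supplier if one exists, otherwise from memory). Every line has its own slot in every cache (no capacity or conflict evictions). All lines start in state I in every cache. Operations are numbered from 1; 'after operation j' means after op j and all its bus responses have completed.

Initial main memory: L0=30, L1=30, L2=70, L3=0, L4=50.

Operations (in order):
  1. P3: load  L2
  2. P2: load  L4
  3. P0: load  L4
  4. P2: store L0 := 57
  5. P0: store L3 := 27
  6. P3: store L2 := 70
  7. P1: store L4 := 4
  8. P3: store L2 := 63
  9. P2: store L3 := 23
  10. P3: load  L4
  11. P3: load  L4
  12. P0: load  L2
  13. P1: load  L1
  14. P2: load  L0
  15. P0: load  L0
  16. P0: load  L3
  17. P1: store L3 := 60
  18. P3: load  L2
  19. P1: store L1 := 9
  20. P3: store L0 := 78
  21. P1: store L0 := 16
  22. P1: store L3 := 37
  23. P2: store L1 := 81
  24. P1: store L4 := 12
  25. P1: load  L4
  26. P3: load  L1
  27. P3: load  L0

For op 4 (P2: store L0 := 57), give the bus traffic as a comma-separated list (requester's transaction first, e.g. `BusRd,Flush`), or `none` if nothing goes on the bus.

  op1 P3: load  L2 → I/I/I/E on L2; bus BusRd; mem=70
  op2 P2: load  L4 → I/I/E/I on L4; bus BusRd; mem=50
  op3 P0: load  L4 → S/I/S/I on L4; bus BusRd; mem=50
  op4 P2: store L0 := 57 → I/I/M/I on L0; bus BusRdX; mem=30
  op5 P0: store L3 := 27 → M/I/I/I on L3; bus BusRdX; mem=0
  op6 P3: store L2 := 70 → I/I/I/M on L2; bus (none); mem=70
  op7 P1: store L4 := 4 → I/M/I/I on L4; bus BusRdX; mem=50
  op8 P3: store L2 := 63 → I/I/I/M on L2; bus (none); mem=70
  op9 P2: store L3 := 23 → I/I/M/I on L3; bus BusRdX Flush; mem=27
  op10 P3: load  L4 → I/O/I/S on L4; bus BusRd; mem=50
  op11 P3: load  L4 → I/O/I/S on L4; bus (none); mem=50
  op12 P0: load  L2 → S/I/I/O on L2; bus BusRd; mem=70
  op13 P1: load  L1 → I/E/I/I on L1; bus BusRd; mem=30
  op14 P2: load  L0 → I/I/M/I on L0; bus (none); mem=30
  op15 P0: load  L0 → S/I/O/I on L0; bus BusRd; mem=30
  op16 P0: load  L3 → S/I/O/I on L3; bus BusRd; mem=27
  op17 P1: store L3 := 60 → I/M/I/I on L3; bus BusRdX Flush; mem=23
  op18 P3: load  L2 → S/I/I/O on L2; bus (none); mem=70
  op19 P1: store L1 := 9 → I/M/I/I on L1; bus (none); mem=30
  op20 P3: store L0 := 78 → I/I/I/M on L0; bus BusRdX Flush; mem=57
  op21 P1: store L0 := 16 → I/M/I/I on L0; bus BusRdX Flush; mem=78
  op22 P1: store L3 := 37 → I/M/I/I on L3; bus (none); mem=23
  op23 P2: store L1 := 81 → I/I/M/I on L1; bus BusRdX Flush; mem=9
  op24 P1: store L4 := 12 → I/M/I/I on L4; bus BusUpgr; mem=50
  op25 P1: load  L4 → I/M/I/I on L4; bus (none); mem=50
  op26 P3: load  L1 → I/I/O/S on L1; bus BusRd; mem=9
  op27 P3: load  L0 → I/O/I/S on L0; bus BusRd; mem=78

bus = BusRdX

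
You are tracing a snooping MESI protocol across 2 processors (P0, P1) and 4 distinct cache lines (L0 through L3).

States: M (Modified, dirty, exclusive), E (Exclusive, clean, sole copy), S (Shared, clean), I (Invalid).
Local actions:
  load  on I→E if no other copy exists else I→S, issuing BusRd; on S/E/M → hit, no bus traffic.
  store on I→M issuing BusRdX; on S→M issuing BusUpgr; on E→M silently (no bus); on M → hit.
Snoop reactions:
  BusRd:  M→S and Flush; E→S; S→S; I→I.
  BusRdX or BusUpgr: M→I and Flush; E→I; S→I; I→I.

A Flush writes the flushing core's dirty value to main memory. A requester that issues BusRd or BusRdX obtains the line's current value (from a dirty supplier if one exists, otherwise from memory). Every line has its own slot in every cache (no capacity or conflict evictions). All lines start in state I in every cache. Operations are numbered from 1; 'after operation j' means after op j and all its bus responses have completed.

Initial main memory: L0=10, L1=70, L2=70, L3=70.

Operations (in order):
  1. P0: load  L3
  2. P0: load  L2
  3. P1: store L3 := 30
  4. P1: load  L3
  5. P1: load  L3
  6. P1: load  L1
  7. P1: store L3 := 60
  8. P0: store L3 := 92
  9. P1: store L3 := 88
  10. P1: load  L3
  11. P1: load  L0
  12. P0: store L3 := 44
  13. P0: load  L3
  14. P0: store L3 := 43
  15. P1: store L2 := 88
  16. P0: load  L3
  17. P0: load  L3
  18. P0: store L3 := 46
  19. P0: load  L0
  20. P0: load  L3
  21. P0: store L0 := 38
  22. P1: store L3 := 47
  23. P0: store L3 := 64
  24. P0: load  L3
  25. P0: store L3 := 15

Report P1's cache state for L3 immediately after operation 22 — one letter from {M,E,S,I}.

state = M

[1] P0: load  L3 | P0:E(70), P1:I | bus: BusRd
[2] P0: load  L2 | P0:E(70), P1:I | bus: BusRd
[3] P1: store L3 := 30 | P0:I, P1:M(30) | bus: BusRdX
[4] P1: load  L3 | P0:I, P1:M(30) | bus: none
[5] P1: load  L3 | P0:I, P1:M(30) | bus: none
[6] P1: load  L1 | P0:I, P1:E(70) | bus: BusRd
[7] P1: store L3 := 60 | P0:I, P1:M(60) | bus: none
[8] P0: store L3 := 92 | P0:M(92), P1:I | bus: BusRdX,Flush
[9] P1: store L3 := 88 | P0:I, P1:M(88) | bus: BusRdX,Flush
[10] P1: load  L3 | P0:I, P1:M(88) | bus: none
[11] P1: load  L0 | P0:I, P1:E(10) | bus: BusRd
[12] P0: store L3 := 44 | P0:M(44), P1:I | bus: BusRdX,Flush
[13] P0: load  L3 | P0:M(44), P1:I | bus: none
[14] P0: store L3 := 43 | P0:M(43), P1:I | bus: none
[15] P1: store L2 := 88 | P0:I, P1:M(88) | bus: BusRdX
[16] P0: load  L3 | P0:M(43), P1:I | bus: none
[17] P0: load  L3 | P0:M(43), P1:I | bus: none
[18] P0: store L3 := 46 | P0:M(46), P1:I | bus: none
[19] P0: load  L0 | P0:S(10), P1:S(10) | bus: BusRd
[20] P0: load  L3 | P0:M(46), P1:I | bus: none
[21] P0: store L0 := 38 | P0:M(38), P1:I | bus: BusUpgr
[22] P1: store L3 := 47 | P0:I, P1:M(47) | bus: BusRdX,Flush
[23] P0: store L3 := 64 | P0:M(64), P1:I | bus: BusRdX,Flush
[24] P0: load  L3 | P0:M(64), P1:I | bus: none
[25] P0: store L3 := 15 | P0:M(15), P1:I | bus: none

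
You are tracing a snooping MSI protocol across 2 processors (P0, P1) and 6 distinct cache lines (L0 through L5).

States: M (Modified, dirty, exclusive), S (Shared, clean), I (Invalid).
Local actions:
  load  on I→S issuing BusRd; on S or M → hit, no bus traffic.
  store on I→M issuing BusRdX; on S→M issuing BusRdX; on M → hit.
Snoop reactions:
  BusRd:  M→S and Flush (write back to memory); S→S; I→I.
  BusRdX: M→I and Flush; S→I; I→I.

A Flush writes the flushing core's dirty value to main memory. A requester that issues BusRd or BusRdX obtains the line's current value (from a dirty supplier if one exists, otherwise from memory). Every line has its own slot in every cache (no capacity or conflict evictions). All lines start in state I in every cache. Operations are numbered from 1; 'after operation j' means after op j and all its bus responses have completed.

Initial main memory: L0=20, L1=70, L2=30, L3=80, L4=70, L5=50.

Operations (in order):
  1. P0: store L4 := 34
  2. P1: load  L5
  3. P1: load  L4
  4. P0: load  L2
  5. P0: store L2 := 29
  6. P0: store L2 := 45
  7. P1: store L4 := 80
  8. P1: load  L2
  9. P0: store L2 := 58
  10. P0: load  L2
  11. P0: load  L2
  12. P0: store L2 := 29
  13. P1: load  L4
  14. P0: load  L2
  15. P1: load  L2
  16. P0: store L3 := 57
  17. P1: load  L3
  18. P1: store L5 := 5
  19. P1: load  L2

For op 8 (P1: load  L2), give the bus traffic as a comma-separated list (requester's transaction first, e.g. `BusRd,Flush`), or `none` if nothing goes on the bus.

1. P0: store L4 := 34  bus=[BusRdX]  L4: P0=M P1=I  mem[L4]=70
2. P1: load  L5  bus=[BusRd]  L5: P0=I P1=S  mem[L5]=50
3. P1: load  L4  bus=[BusRd,Flush]  L4: P0=S P1=S  mem[L4]=34
4. P0: load  L2  bus=[BusRd]  L2: P0=S P1=I  mem[L2]=30
5. P0: store L2 := 29  bus=[BusRdX]  L2: P0=M P1=I  mem[L2]=30
6. P0: store L2 := 45  bus=[-]  L2: P0=M P1=I  mem[L2]=30
7. P1: store L4 := 80  bus=[BusRdX]  L4: P0=I P1=M  mem[L4]=34
8. P1: load  L2  bus=[BusRd,Flush]  L2: P0=S P1=S  mem[L2]=45
9. P0: store L2 := 58  bus=[BusRdX]  L2: P0=M P1=I  mem[L2]=45
10. P0: load  L2  bus=[-]  L2: P0=M P1=I  mem[L2]=45
11. P0: load  L2  bus=[-]  L2: P0=M P1=I  mem[L2]=45
12. P0: store L2 := 29  bus=[-]  L2: P0=M P1=I  mem[L2]=45
13. P1: load  L4  bus=[-]  L4: P0=I P1=M  mem[L4]=34
14. P0: load  L2  bus=[-]  L2: P0=M P1=I  mem[L2]=45
15. P1: load  L2  bus=[BusRd,Flush]  L2: P0=S P1=S  mem[L2]=29
16. P0: store L3 := 57  bus=[BusRdX]  L3: P0=M P1=I  mem[L3]=80
17. P1: load  L3  bus=[BusRd,Flush]  L3: P0=S P1=S  mem[L3]=57
18. P1: store L5 := 5  bus=[BusRdX]  L5: P0=I P1=M  mem[L5]=50
19. P1: load  L2  bus=[-]  L2: P0=S P1=S  mem[L2]=29

bus = BusRd,Flush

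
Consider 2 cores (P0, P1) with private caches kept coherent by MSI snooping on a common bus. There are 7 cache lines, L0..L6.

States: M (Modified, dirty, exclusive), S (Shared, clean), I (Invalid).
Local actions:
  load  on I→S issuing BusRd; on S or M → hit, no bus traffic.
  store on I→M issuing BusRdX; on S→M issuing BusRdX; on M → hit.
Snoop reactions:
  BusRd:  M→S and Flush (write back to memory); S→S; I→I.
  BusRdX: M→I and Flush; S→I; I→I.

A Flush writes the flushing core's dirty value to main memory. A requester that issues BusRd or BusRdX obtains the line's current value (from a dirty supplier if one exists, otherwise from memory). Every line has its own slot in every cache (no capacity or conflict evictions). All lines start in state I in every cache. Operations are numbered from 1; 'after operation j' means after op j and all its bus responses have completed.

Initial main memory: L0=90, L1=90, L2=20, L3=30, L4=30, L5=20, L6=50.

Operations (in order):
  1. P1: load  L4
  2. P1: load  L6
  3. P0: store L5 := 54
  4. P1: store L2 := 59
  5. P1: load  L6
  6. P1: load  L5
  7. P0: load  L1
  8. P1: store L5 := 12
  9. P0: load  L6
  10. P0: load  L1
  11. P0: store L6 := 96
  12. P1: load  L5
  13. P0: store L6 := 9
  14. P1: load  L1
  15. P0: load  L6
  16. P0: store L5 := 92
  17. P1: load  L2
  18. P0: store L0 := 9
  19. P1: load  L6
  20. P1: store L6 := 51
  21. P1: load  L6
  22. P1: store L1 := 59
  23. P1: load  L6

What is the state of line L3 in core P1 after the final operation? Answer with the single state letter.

[1] P1: load  L4 | P0:I, P1:S(30) | bus: BusRd
[2] P1: load  L6 | P0:I, P1:S(50) | bus: BusRd
[3] P0: store L5 := 54 | P0:M(54), P1:I | bus: BusRdX
[4] P1: store L2 := 59 | P0:I, P1:M(59) | bus: BusRdX
[5] P1: load  L6 | P0:I, P1:S(50) | bus: none
[6] P1: load  L5 | P0:S(54), P1:S(54) | bus: BusRd,Flush
[7] P0: load  L1 | P0:S(90), P1:I | bus: BusRd
[8] P1: store L5 := 12 | P0:I, P1:M(12) | bus: BusRdX
[9] P0: load  L6 | P0:S(50), P1:S(50) | bus: BusRd
[10] P0: load  L1 | P0:S(90), P1:I | bus: none
[11] P0: store L6 := 96 | P0:M(96), P1:I | bus: BusRdX
[12] P1: load  L5 | P0:I, P1:M(12) | bus: none
[13] P0: store L6 := 9 | P0:M(9), P1:I | bus: none
[14] P1: load  L1 | P0:S(90), P1:S(90) | bus: BusRd
[15] P0: load  L6 | P0:M(9), P1:I | bus: none
[16] P0: store L5 := 92 | P0:M(92), P1:I | bus: BusRdX,Flush
[17] P1: load  L2 | P0:I, P1:M(59) | bus: none
[18] P0: store L0 := 9 | P0:M(9), P1:I | bus: BusRdX
[19] P1: load  L6 | P0:S(9), P1:S(9) | bus: BusRd,Flush
[20] P1: store L6 := 51 | P0:I, P1:M(51) | bus: BusRdX
[21] P1: load  L6 | P0:I, P1:M(51) | bus: none
[22] P1: store L1 := 59 | P0:I, P1:M(59) | bus: BusRdX
[23] P1: load  L6 | P0:I, P1:M(51) | bus: none

state = I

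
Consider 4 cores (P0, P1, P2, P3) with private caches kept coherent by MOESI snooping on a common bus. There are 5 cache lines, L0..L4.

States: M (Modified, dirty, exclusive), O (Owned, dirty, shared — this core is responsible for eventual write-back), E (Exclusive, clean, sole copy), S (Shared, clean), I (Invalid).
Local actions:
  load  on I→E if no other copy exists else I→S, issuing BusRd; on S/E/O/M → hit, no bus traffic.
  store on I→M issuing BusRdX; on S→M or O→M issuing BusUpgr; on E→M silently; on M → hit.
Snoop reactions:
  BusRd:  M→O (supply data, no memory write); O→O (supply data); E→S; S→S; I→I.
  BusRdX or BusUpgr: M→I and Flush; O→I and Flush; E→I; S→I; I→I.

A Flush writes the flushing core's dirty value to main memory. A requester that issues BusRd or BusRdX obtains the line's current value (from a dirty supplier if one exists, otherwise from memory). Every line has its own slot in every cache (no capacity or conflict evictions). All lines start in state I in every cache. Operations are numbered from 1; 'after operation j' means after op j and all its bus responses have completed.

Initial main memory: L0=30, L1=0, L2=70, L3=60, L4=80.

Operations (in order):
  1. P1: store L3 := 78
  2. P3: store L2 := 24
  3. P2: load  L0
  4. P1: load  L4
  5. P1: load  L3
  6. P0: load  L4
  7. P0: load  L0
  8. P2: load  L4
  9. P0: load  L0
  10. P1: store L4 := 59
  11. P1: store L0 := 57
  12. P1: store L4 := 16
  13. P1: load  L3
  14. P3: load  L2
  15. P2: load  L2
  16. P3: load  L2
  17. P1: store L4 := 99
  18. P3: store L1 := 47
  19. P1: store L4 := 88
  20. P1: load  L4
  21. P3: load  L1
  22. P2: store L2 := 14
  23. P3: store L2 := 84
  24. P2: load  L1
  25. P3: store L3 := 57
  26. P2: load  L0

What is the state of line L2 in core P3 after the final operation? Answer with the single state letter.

state = M

  op1 P1: store L3 := 78 → I/M/I/I on L3; bus BusRdX; mem=60
  op2 P3: store L2 := 24 → I/I/I/M on L2; bus BusRdX; mem=70
  op3 P2: load  L0 → I/I/E/I on L0; bus BusRd; mem=30
  op4 P1: load  L4 → I/E/I/I on L4; bus BusRd; mem=80
  op5 P1: load  L3 → I/M/I/I on L3; bus (none); mem=60
  op6 P0: load  L4 → S/S/I/I on L4; bus BusRd; mem=80
  op7 P0: load  L0 → S/I/S/I on L0; bus BusRd; mem=30
  op8 P2: load  L4 → S/S/S/I on L4; bus BusRd; mem=80
  op9 P0: load  L0 → S/I/S/I on L0; bus (none); mem=30
  op10 P1: store L4 := 59 → I/M/I/I on L4; bus BusUpgr; mem=80
  op11 P1: store L0 := 57 → I/M/I/I on L0; bus BusRdX; mem=30
  op12 P1: store L4 := 16 → I/M/I/I on L4; bus (none); mem=80
  op13 P1: load  L3 → I/M/I/I on L3; bus (none); mem=60
  op14 P3: load  L2 → I/I/I/M on L2; bus (none); mem=70
  op15 P2: load  L2 → I/I/S/O on L2; bus BusRd; mem=70
  op16 P3: load  L2 → I/I/S/O on L2; bus (none); mem=70
  op17 P1: store L4 := 99 → I/M/I/I on L4; bus (none); mem=80
  op18 P3: store L1 := 47 → I/I/I/M on L1; bus BusRdX; mem=0
  op19 P1: store L4 := 88 → I/M/I/I on L4; bus (none); mem=80
  op20 P1: load  L4 → I/M/I/I on L4; bus (none); mem=80
  op21 P3: load  L1 → I/I/I/M on L1; bus (none); mem=0
  op22 P2: store L2 := 14 → I/I/M/I on L2; bus BusUpgr Flush; mem=24
  op23 P3: store L2 := 84 → I/I/I/M on L2; bus BusRdX Flush; mem=14
  op24 P2: load  L1 → I/I/S/O on L1; bus BusRd; mem=0
  op25 P3: store L3 := 57 → I/I/I/M on L3; bus BusRdX Flush; mem=78
  op26 P2: load  L0 → I/O/S/I on L0; bus BusRd; mem=30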